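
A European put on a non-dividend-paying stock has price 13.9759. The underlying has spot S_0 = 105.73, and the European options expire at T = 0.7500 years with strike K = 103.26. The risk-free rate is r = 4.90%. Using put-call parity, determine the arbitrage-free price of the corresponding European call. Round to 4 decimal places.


Put-call parity: C - P = S_0 * exp(-qT) - K * exp(-rT).
S_0 * exp(-qT) = 105.7300 * 1.00000000 = 105.73000000
K * exp(-rT) = 103.2600 * 0.96391708 = 99.53407815
C = P + S*exp(-qT) - K*exp(-rT)
C = 13.9759 + 105.73000000 - 99.53407815 = 20.1718

Answer: Call price = 20.1718


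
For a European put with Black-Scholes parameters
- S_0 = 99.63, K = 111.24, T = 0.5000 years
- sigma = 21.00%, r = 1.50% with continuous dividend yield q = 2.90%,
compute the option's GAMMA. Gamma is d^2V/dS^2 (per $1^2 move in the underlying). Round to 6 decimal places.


d1 = -0.7151994857; d2 = -0.8636919097
phi(d1) = 0.3089135899; exp(-qT) = 0.9856046187; exp(-rT) = 0.9925280548
Gamma = exp(-qT) * phi(d1) / (S * sigma * sqrt(T)) = 0.9856046187 * 0.3089135899 / (99.6300 * 0.2100 * 0.7071067812) = 0.020580

Answer: Gamma = 0.020580


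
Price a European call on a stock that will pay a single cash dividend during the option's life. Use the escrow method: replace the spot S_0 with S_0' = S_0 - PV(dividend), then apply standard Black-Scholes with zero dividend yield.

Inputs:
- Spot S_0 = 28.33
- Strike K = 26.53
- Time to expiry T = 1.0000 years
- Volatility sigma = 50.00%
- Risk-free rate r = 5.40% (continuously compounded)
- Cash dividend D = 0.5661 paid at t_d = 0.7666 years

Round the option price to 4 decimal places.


Answer: Price = 6.6520

Derivation:
PV(D) = D * exp(-r * t_d) = 0.5661 * 0.95944873 = 0.54314393
S_0' = S_0 - PV(D) = 28.3300 - 0.54314393 = 27.78685607
d1 = (ln(S_0'/K) + (r + sigma^2/2)*T) / (sigma*sqrt(T)) = 0.45057388
d2 = d1 - sigma*sqrt(T) = -0.04942612
exp(-rT) = 0.94743211
N(d1) = 0.67385165; N(d2) = 0.48028985
C = S_0' * N(d1) - K * exp(-rT) * N(d2) = 27.78685607 * 0.67385165 - 26.5300 * 0.94743211 * 0.48028985 = 6.6520


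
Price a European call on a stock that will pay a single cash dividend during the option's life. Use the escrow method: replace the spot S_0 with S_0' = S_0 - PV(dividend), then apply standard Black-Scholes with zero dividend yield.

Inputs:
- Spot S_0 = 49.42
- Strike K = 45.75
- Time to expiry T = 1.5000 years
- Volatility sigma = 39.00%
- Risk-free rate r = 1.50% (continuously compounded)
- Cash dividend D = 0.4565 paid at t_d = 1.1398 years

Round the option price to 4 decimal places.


Answer: Price = 11.1185

Derivation:
PV(D) = D * exp(-r * t_d) = 0.4565 * 0.98304832 = 0.44876156
S_0' = S_0 - PV(D) = 49.4200 - 0.44876156 = 48.97123844
d1 = (ln(S_0'/K) + (r + sigma^2/2)*T) / (sigma*sqrt(T)) = 0.42838093
d2 = d1 - sigma*sqrt(T) = -0.04926957
exp(-rT) = 0.97775124
N(d1) = 0.66581310; N(d2) = 0.48035223
C = S_0' * N(d1) - K * exp(-rT) * N(d2) = 48.97123844 * 0.66581310 - 45.7500 * 0.97775124 * 0.48035223 = 11.1185


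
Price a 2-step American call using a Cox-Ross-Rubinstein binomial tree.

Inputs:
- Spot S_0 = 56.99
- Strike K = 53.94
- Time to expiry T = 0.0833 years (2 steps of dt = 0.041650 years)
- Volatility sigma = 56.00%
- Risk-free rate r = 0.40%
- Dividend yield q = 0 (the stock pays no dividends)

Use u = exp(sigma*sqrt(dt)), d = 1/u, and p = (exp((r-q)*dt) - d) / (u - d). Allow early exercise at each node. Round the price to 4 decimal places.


dt = T/N = 0.041650
u = exp(sigma*sqrt(dt)) = 1.121073; d = 1/u = 0.892002
p = (exp((r-q)*dt) - d) / (u - d) = 0.472187
Discount per step: exp(-r*dt) = 0.999833
Stock lattice S(k, i) with i counting down-moves:
  k=0: S(0,0) = 56.9900
  k=1: S(1,0) = 63.8900; S(1,1) = 50.8352
  k=2: S(2,0) = 71.6254; S(2,1) = 56.9900; S(2,2) = 45.3451
Terminal payoffs V(N, i) = max(S_T - K, 0):
  V(2,0) = 17.685355; V(2,1) = 3.050000; V(2,2) = 0.000000
Backward induction: V(k, i) = exp(-r*dt) * [p * V(k+1, i) + (1-p) * V(k+1, i+1)]; then take max(V_cont, immediate exercise) for American.
  V(1,0) = exp(-r*dt) * [p*17.685355 + (1-p)*3.050000] = 9.958961; exercise = 9.949975; V(1,0) = max -> 9.958961
  V(1,1) = exp(-r*dt) * [p*3.050000 + (1-p)*0.000000] = 1.439930; exercise = 0.000000; V(1,1) = max -> 1.439930
  V(0,0) = exp(-r*dt) * [p*9.958961 + (1-p)*1.439930] = 5.461593; exercise = 3.050000; V(0,0) = max -> 5.461593

Answer: Price = V(0,0) = 5.4616


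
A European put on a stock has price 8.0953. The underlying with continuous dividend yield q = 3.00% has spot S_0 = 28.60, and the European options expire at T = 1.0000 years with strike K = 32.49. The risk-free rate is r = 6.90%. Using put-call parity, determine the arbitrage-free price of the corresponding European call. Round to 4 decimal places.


Answer: Call price = 5.5263

Derivation:
Put-call parity: C - P = S_0 * exp(-qT) - K * exp(-rT).
S_0 * exp(-qT) = 28.6000 * 0.97044553 = 27.75474226
K * exp(-rT) = 32.4900 * 0.93332668 = 30.32378384
C = P + S*exp(-qT) - K*exp(-rT)
C = 8.0953 + 27.75474226 - 30.32378384 = 5.5263


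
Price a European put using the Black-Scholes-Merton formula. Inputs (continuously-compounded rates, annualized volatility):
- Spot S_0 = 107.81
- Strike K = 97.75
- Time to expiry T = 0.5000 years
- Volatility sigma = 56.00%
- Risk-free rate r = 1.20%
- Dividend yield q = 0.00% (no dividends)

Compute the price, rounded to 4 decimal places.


Answer: Price = 11.3061

Derivation:
d1 = (ln(S/K) + (r - q + 0.5*sigma^2) * T) / (sigma * sqrt(T)) = 0.46052152
d2 = d1 - sigma * sqrt(T) = 0.06454173
exp(-rT) = 0.99401796; exp(-qT) = 1.00000000
P = K * exp(-rT) * N(-d2) - S_0 * exp(-qT) * N(-d1)
N(-d1) = 0.32257096; N(-d2) = 0.47426944
P = 97.7500 * 0.99401796 * 0.47426944 - 107.8100 * 1.00000000 * 0.32257096 = 11.3061


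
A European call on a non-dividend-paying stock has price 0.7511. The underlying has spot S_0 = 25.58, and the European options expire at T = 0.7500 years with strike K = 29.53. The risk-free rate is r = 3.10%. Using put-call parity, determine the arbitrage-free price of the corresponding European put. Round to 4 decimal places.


Answer: Put price = 4.0224

Derivation:
Put-call parity: C - P = S_0 * exp(-qT) - K * exp(-rT).
S_0 * exp(-qT) = 25.5800 * 1.00000000 = 25.58000000
K * exp(-rT) = 29.5300 * 0.97701820 = 28.85134741
P = C - S*exp(-qT) + K*exp(-rT)
P = 0.7511 - 25.58000000 + 28.85134741 = 4.0224


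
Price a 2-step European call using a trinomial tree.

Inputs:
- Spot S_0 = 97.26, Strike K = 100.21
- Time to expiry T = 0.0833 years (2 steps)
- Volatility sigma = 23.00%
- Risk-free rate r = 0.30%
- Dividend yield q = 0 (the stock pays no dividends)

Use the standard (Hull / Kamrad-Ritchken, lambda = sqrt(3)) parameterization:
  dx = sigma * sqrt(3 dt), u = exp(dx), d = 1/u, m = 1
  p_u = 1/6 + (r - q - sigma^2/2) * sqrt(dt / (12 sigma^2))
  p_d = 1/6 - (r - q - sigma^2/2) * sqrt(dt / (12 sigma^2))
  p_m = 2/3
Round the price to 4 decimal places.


Answer: Price = V(0,0) = 1.4994

Derivation:
dt = T/N = 0.041650; dx = sigma*sqrt(3*dt) = 0.081301
u = exp(dx) = 1.084697; d = 1/u = 0.921916
p_u = 0.160660, p_m = 0.666667, p_d = 0.172673
Discount per step: exp(-r*dt) = 0.999875
Stock lattice S(k, j) with j the centered position index:
  k=0: S(0,+0) = 97.2600
  k=1: S(1,-1) = 89.6656; S(1,+0) = 97.2600; S(1,+1) = 105.4977
  k=2: S(2,-2) = 82.6641; S(2,-1) = 89.6656; S(2,+0) = 97.2600; S(2,+1) = 105.4977; S(2,+2) = 114.4330
Terminal payoffs V(N, j) = max(S_T - K, 0):
  V(2,-2) = 0.000000; V(2,-1) = 0.000000; V(2,+0) = 0.000000; V(2,+1) = 5.287665; V(2,+2) = 14.223038
Backward induction: V(k, j) = exp(-r*dt) * [p_u * V(k+1, j+1) + p_m * V(k+1, j) + p_d * V(k+1, j-1)]
  V(1,-1) = exp(-r*dt) * [p_u*0.000000 + p_m*0.000000 + p_d*0.000000] = 0.000000
  V(1,+0) = exp(-r*dt) * [p_u*5.287665 + p_m*0.000000 + p_d*0.000000] = 0.849410
  V(1,+1) = exp(-r*dt) * [p_u*14.223038 + p_m*5.287665 + p_d*0.000000] = 5.809458
  V(0,+0) = exp(-r*dt) * [p_u*5.809458 + p_m*0.849410 + p_d*0.000000] = 1.499434


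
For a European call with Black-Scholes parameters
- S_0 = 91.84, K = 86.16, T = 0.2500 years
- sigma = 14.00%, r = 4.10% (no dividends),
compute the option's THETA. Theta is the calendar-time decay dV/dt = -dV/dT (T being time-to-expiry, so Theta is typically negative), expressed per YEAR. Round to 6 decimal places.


Answer: Theta = -5.782637

Derivation:
d1 = 1.0934557103; d2 = 1.0234557103
phi(d1) = 0.2194213931; exp(-qT) = 1.0000000000; exp(-rT) = 0.9898023522
Theta = -S*exp(-qT)*phi(d1)*sigma/(2*sqrt(T)) - r*K*exp(-rT)*N(d2) + q*S*exp(-qT)*N(d1)
N(d1) = 0.8629031176; N(d2) = 0.8469537848; sqrt(T) = 0.5000000000
Term 1 = -91.8400 * 1.0000000000 * 0.2194213931 * 0.1400 / (2 * 0.5000000000) = -2.8212325039
Term 2 = -0.0410 * 86.1600 * 0.9898023522 * 0.8469537848 = -2.9614045660
Term 3 = 0 (no dividend yield, q = 0)
Theta = -2.8212325039 + (-2.9614045660) + (0.0000000000) = -5.782637


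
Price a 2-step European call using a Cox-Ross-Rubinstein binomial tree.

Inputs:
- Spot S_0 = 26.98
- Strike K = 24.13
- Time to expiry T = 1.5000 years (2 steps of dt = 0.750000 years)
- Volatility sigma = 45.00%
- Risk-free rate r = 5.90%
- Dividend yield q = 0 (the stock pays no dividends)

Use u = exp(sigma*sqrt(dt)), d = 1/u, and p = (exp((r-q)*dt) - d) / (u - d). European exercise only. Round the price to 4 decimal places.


dt = T/N = 0.750000
u = exp(sigma*sqrt(dt)) = 1.476555; d = 1/u = 0.677252
p = (exp((r-q)*dt) - d) / (u - d) = 0.460391
Discount per step: exp(-r*dt) = 0.956715
Stock lattice S(k, i) with i counting down-moves:
  k=0: S(0,0) = 26.9800
  k=1: S(1,0) = 39.8374; S(1,1) = 18.2723
  k=2: S(2,0) = 58.8222; S(2,1) = 26.9800; S(2,2) = 12.3749
Terminal payoffs V(N, i) = max(S_T - K, 0):
  V(2,0) = 34.692164; V(2,1) = 2.850000; V(2,2) = 0.000000
Backward induction: V(k, i) = exp(-r*dt) * [p * V(k+1, i) + (1-p) * V(k+1, i+1)].
  V(1,0) = exp(-r*dt) * [p*34.692164 + (1-p)*2.850000] = 16.751917
  V(1,1) = exp(-r*dt) * [p*2.850000 + (1-p)*0.000000] = 1.255318
  V(0,0) = exp(-r*dt) * [p*16.751917 + (1-p)*1.255318] = 8.026653

Answer: Price = V(0,0) = 8.0267


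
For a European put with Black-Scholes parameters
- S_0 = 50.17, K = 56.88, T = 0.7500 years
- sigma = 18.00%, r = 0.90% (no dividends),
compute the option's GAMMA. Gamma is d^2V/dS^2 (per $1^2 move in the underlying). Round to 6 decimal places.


d1 = -0.6840096179; d2 = -0.8398941906
phi(d1) = 0.3157283421; exp(-qT) = 1.0000000000; exp(-rT) = 0.9932727301
Gamma = exp(-qT) * phi(d1) / (S * sigma * sqrt(T)) = 1.0000000000 * 0.3157283421 / (50.1700 * 0.1800 * 0.8660254038) = 0.040371

Answer: Gamma = 0.040371


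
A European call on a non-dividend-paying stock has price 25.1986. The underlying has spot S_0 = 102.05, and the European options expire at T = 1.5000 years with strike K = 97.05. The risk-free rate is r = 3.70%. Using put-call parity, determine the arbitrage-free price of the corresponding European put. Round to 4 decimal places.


Answer: Put price = 14.9591

Derivation:
Put-call parity: C - P = S_0 * exp(-qT) - K * exp(-rT).
S_0 * exp(-qT) = 102.0500 * 1.00000000 = 102.05000000
K * exp(-rT) = 97.0500 * 0.94601202 = 91.81046690
P = C - S*exp(-qT) + K*exp(-rT)
P = 25.1986 - 102.05000000 + 91.81046690 = 14.9591


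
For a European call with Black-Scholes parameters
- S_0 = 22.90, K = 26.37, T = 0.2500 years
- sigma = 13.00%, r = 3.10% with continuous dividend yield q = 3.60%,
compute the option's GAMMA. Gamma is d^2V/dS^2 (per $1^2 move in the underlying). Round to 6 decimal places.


d1 = -2.1573475355; d2 = -2.2223475355
phi(d1) = 0.0389291198; exp(-qT) = 0.9910403788; exp(-rT) = 0.9922799538
Gamma = exp(-qT) * phi(d1) / (S * sigma * sqrt(T)) = 0.9910403788 * 0.0389291198 / (22.9000 * 0.1300 * 0.5000000000) = 0.025919

Answer: Gamma = 0.025919


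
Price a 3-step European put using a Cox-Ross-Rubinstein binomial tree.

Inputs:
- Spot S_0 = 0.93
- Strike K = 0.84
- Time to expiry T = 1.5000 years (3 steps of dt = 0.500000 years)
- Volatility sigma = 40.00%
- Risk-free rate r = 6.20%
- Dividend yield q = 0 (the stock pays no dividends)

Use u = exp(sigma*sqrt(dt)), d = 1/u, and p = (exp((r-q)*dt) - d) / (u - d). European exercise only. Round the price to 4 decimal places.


Answer: Price = V(0,0) = 0.1041

Derivation:
dt = T/N = 0.500000
u = exp(sigma*sqrt(dt)) = 1.326896; d = 1/u = 0.753638
p = (exp((r-q)*dt) - d) / (u - d) = 0.484681
Discount per step: exp(-r*dt) = 0.969476
Stock lattice S(k, i) with i counting down-moves:
  k=0: S(0,0) = 0.9300
  k=1: S(1,0) = 1.2340; S(1,1) = 0.7009
  k=2: S(2,0) = 1.6374; S(2,1) = 0.9300; S(2,2) = 0.5282
  k=3: S(3,0) = 2.1727; S(3,1) = 1.2340; S(3,2) = 0.7009; S(3,3) = 0.3981
Terminal payoffs V(N, i) = max(K - S_T, 0):
  V(3,0) = 0.000000; V(3,1) = 0.000000; V(3,2) = 0.139116; V(3,3) = 0.441919
Backward induction: V(k, i) = exp(-r*dt) * [p * V(k+1, i) + (1-p) * V(k+1, i+1)].
  V(2,0) = exp(-r*dt) * [p*0.000000 + (1-p)*0.000000] = 0.000000
  V(2,1) = exp(-r*dt) * [p*0.000000 + (1-p)*0.139116] = 0.069501
  V(2,2) = exp(-r*dt) * [p*0.139116 + (1-p)*0.441919] = 0.286147
  V(1,0) = exp(-r*dt) * [p*0.000000 + (1-p)*0.069501] = 0.034722
  V(1,1) = exp(-r*dt) * [p*0.069501 + (1-p)*0.286147] = 0.175613
  V(0,0) = exp(-r*dt) * [p*0.034722 + (1-p)*0.175613] = 0.104050


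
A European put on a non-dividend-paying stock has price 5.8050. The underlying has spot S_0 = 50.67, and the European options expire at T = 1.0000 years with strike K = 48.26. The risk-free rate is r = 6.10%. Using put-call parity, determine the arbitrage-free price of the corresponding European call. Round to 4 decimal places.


Answer: Call price = 11.0709

Derivation:
Put-call parity: C - P = S_0 * exp(-qT) - K * exp(-rT).
S_0 * exp(-qT) = 50.6700 * 1.00000000 = 50.67000000
K * exp(-rT) = 48.2600 * 0.94082324 = 45.40412955
C = P + S*exp(-qT) - K*exp(-rT)
C = 5.8050 + 50.67000000 - 45.40412955 = 11.0709


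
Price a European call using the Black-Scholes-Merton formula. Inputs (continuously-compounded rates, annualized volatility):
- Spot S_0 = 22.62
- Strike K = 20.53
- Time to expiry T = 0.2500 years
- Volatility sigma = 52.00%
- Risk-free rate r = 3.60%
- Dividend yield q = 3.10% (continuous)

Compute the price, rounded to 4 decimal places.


Answer: Price = 3.4176

Derivation:
d1 = (ln(S/K) + (r - q + 0.5*sigma^2) * T) / (sigma * sqrt(T)) = 0.50768169
d2 = d1 - sigma * sqrt(T) = 0.24768169
exp(-rT) = 0.99104038; exp(-qT) = 0.99227995
C = S_0 * exp(-qT) * N(d1) - K * exp(-rT) * N(d2)
N(d1) = 0.69416170; N(d2) = 0.59780965
C = 22.6200 * 0.99227995 * 0.69416170 - 20.5300 * 0.99104038 * 0.59780965 = 3.4176


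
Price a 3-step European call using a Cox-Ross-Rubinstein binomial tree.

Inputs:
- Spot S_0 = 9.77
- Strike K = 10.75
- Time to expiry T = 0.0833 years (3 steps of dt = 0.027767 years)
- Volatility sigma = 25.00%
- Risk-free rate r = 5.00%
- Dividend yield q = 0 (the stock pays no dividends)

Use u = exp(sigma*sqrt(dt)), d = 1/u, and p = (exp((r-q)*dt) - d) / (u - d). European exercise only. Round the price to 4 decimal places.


dt = T/N = 0.027767
u = exp(sigma*sqrt(dt)) = 1.042538; d = 1/u = 0.959197
p = (exp((r-q)*dt) - d) / (u - d) = 0.506257
Discount per step: exp(-r*dt) = 0.998613
Stock lattice S(k, i) with i counting down-moves:
  k=0: S(0,0) = 9.7700
  k=1: S(1,0) = 10.1856; S(1,1) = 9.3714
  k=2: S(2,0) = 10.6189; S(2,1) = 9.7700; S(2,2) = 8.9890
  k=3: S(3,0) = 11.0706; S(3,1) = 10.1856; S(3,2) = 9.3714; S(3,3) = 8.6222
Terminal payoffs V(N, i) = max(S_T - K, 0):
  V(3,0) = 0.320584; V(3,1) = 0.000000; V(3,2) = 0.000000; V(3,3) = 0.000000
Backward induction: V(k, i) = exp(-r*dt) * [p * V(k+1, i) + (1-p) * V(k+1, i+1)].
  V(2,0) = exp(-r*dt) * [p*0.320584 + (1-p)*0.000000] = 0.162073
  V(2,1) = exp(-r*dt) * [p*0.000000 + (1-p)*0.000000] = 0.000000
  V(2,2) = exp(-r*dt) * [p*0.000000 + (1-p)*0.000000] = 0.000000
  V(1,0) = exp(-r*dt) * [p*0.162073 + (1-p)*0.000000] = 0.081937
  V(1,1) = exp(-r*dt) * [p*0.000000 + (1-p)*0.000000] = 0.000000
  V(0,0) = exp(-r*dt) * [p*0.081937 + (1-p)*0.000000] = 0.041423

Answer: Price = V(0,0) = 0.0414


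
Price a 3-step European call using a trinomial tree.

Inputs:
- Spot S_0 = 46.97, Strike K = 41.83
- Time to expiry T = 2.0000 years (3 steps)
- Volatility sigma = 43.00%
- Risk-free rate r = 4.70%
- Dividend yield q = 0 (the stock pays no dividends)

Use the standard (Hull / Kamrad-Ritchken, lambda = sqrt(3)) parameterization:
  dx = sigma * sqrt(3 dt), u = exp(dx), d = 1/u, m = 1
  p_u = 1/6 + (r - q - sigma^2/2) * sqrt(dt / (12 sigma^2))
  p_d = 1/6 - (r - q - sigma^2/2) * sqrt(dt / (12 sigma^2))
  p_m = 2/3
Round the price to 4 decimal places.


Answer: Price = V(0,0) = 14.9242

Derivation:
dt = T/N = 0.666667; dx = sigma*sqrt(3*dt) = 0.608112
u = exp(dx) = 1.836960; d = 1/u = 0.544378
p_u = 0.141753, p_m = 0.666667, p_d = 0.191580
Discount per step: exp(-r*dt) = 0.969152
Stock lattice S(k, j) with j the centered position index:
  k=0: S(0,+0) = 46.9700
  k=1: S(1,-1) = 25.5694; S(1,+0) = 46.9700; S(1,+1) = 86.2820
  k=2: S(2,-2) = 13.9194; S(2,-1) = 25.5694; S(2,+0) = 46.9700; S(2,+1) = 86.2820; S(2,+2) = 158.4965
  k=3: S(3,-3) = 7.5774; S(3,-2) = 13.9194; S(3,-1) = 25.5694; S(3,+0) = 46.9700; S(3,+1) = 86.2820; S(3,+2) = 158.4965; S(3,+3) = 291.1517
Terminal payoffs V(N, j) = max(S_T - K, 0):
  V(3,-3) = 0.000000; V(3,-2) = 0.000000; V(3,-1) = 0.000000; V(3,+0) = 5.140000; V(3,+1) = 44.451994; V(3,+2) = 116.666540; V(3,+3) = 249.321746
Backward induction: V(k, j) = exp(-r*dt) * [p_u * V(k+1, j+1) + p_m * V(k+1, j) + p_d * V(k+1, j-1)]
  V(2,-2) = exp(-r*dt) * [p_u*0.000000 + p_m*0.000000 + p_d*0.000000] = 0.000000
  V(2,-1) = exp(-r*dt) * [p_u*5.140000 + p_m*0.000000 + p_d*0.000000] = 0.706137
  V(2,+0) = exp(-r*dt) * [p_u*44.451994 + p_m*5.140000 + p_d*0.000000] = 9.427810
  V(2,+1) = exp(-r*dt) * [p_u*116.666540 + p_m*44.451994 + p_d*5.140000] = 45.702586
  V(2,+2) = exp(-r*dt) * [p_u*249.321746 + p_m*116.666540 + p_d*44.451994] = 117.883855
  V(1,-1) = exp(-r*dt) * [p_u*9.427810 + p_m*0.706137 + p_d*0.000000] = 1.751436
  V(1,+0) = exp(-r*dt) * [p_u*45.702586 + p_m*9.427810 + p_d*0.706137] = 12.501087
  V(1,+1) = exp(-r*dt) * [p_u*117.883855 + p_m*45.702586 + p_d*9.427810] = 47.473950
  V(0,+0) = exp(-r*dt) * [p_u*47.473950 + p_m*12.501087 + p_d*1.751436] = 14.924169


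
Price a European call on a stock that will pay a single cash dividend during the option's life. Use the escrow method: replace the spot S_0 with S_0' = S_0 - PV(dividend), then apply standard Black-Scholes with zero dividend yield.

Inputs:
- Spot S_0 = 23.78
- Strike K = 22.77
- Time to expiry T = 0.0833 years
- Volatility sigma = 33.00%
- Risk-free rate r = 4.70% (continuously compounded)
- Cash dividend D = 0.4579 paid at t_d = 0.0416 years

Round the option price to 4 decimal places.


Answer: Price = 1.2319

Derivation:
PV(D) = D * exp(-r * t_d) = 0.4579 * 0.99804671 = 0.45700559
S_0' = S_0 - PV(D) = 23.7800 - 0.45700559 = 23.32299441
d1 = (ln(S_0'/K) + (r + sigma^2/2)*T) / (sigma*sqrt(T)) = 0.34066977
d2 = d1 - sigma*sqrt(T) = 0.24542604
exp(-rT) = 0.99609255
N(d1) = 0.63332390; N(d2) = 0.59693671
C = S_0' * N(d1) - K * exp(-rT) * N(d2) = 23.32299441 * 0.63332390 - 22.7700 * 0.99609255 * 0.59693671 = 1.2319


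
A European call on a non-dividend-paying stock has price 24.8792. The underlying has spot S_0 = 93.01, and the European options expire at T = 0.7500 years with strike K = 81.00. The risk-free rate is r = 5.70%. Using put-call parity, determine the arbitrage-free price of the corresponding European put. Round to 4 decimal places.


Put-call parity: C - P = S_0 * exp(-qT) - K * exp(-rT).
S_0 * exp(-qT) = 93.0100 * 1.00000000 = 93.01000000
K * exp(-rT) = 81.0000 * 0.95815090 = 77.61022273
P = C - S*exp(-qT) + K*exp(-rT)
P = 24.8792 - 93.01000000 + 77.61022273 = 9.4794

Answer: Put price = 9.4794


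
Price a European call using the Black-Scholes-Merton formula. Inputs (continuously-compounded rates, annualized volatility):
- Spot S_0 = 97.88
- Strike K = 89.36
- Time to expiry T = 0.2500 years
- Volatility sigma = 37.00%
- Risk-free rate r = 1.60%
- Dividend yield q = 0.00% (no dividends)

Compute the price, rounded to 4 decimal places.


Answer: Price = 12.2114

Derivation:
d1 = (ln(S/K) + (r - q + 0.5*sigma^2) * T) / (sigma * sqrt(T)) = 0.60638694
d2 = d1 - sigma * sqrt(T) = 0.42138694
exp(-rT) = 0.99600799; exp(-qT) = 1.00000000
C = S_0 * exp(-qT) * N(d1) - K * exp(-rT) * N(d2)
N(d1) = 0.72787108; N(d2) = 0.66326372
C = 97.8800 * 1.00000000 * 0.72787108 - 89.3600 * 0.99600799 * 0.66326372 = 12.2114


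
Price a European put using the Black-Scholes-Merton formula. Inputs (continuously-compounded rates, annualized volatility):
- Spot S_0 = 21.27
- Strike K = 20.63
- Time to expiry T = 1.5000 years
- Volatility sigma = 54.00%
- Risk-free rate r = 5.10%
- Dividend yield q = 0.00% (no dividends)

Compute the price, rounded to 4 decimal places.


Answer: Price = 4.2178

Derivation:
d1 = (ln(S/K) + (r - q + 0.5*sigma^2) * T) / (sigma * sqrt(T)) = 0.49254597
d2 = d1 - sigma * sqrt(T) = -0.16881626
exp(-rT) = 0.92635291; exp(-qT) = 1.00000000
P = K * exp(-rT) * N(-d2) - S_0 * exp(-qT) * N(-d1)
N(-d1) = 0.31116672; N(-d2) = 0.56702942
P = 20.6300 * 0.92635291 * 0.56702942 - 21.2700 * 1.00000000 * 0.31116672 = 4.2178


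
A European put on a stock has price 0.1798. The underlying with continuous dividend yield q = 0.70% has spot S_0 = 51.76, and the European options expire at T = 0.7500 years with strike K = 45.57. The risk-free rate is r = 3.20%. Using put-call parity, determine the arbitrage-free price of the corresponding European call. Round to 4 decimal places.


Answer: Call price = 7.1794

Derivation:
Put-call parity: C - P = S_0 * exp(-qT) - K * exp(-rT).
S_0 * exp(-qT) = 51.7600 * 0.99476376 = 51.48897207
K * exp(-rT) = 45.5700 * 0.97628571 = 44.48933979
C = P + S*exp(-qT) - K*exp(-rT)
C = 0.1798 + 51.48897207 - 44.48933979 = 7.1794


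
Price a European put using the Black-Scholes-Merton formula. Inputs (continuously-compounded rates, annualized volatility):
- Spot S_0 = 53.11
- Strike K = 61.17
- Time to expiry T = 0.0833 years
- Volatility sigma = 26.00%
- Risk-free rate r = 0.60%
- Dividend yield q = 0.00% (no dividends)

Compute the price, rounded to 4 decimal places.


d1 = (ln(S/K) + (r - q + 0.5*sigma^2) * T) / (sigma * sqrt(T)) = -1.83869054
d2 = d1 - sigma * sqrt(T) = -1.91373106
exp(-rT) = 0.99950032; exp(-qT) = 1.00000000
P = K * exp(-rT) * N(-d2) - S_0 * exp(-qT) * N(-d1)
N(-d1) = 0.96701964; N(-d2) = 0.97217274
P = 61.1700 * 0.99950032 * 0.97217274 - 53.1100 * 1.00000000 * 0.96701964 = 8.0797

Answer: Price = 8.0797


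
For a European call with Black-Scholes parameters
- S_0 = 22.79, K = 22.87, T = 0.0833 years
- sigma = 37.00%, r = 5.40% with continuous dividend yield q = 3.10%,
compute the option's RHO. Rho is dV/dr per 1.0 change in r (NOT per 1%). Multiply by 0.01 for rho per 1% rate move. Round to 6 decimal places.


d1 = 0.0385212144; d2 = -0.0682672213
phi(d1) = 0.3986463982; exp(-qT) = 0.9974210313; exp(-rT) = 0.9955119017
N(d2) = 0.4727864584
Rho = K*T*exp(-rT)*N(d2) = 22.8700 * 0.0833 * 0.9955119017 * 0.4727864584 = 0.896649

Answer: Rho = 0.896649


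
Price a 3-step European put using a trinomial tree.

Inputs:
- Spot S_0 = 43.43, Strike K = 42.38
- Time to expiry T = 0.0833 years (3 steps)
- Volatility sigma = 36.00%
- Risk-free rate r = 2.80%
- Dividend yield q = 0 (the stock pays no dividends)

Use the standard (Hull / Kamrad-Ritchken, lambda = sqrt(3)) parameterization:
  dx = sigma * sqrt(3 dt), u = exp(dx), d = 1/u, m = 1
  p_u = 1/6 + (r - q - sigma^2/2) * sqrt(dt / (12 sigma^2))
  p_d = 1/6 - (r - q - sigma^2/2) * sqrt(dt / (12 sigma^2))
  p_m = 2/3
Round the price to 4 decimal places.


dt = T/N = 0.027767; dx = sigma*sqrt(3*dt) = 0.103902
u = exp(dx) = 1.109492; d = 1/u = 0.901313
p_u = 0.161749, p_m = 0.666667, p_d = 0.171584
Discount per step: exp(-r*dt) = 0.999223
Stock lattice S(k, j) with j the centered position index:
  k=0: S(0,+0) = 43.4300
  k=1: S(1,-1) = 39.1440; S(1,+0) = 43.4300; S(1,+1) = 48.1852
  k=2: S(2,-2) = 35.2810; S(2,-1) = 39.1440; S(2,+0) = 43.4300; S(2,+1) = 48.1852; S(2,+2) = 53.4611
  k=3: S(3,-3) = 31.7993; S(3,-2) = 35.2810; S(3,-1) = 39.1440; S(3,+0) = 43.4300; S(3,+1) = 48.1852; S(3,+2) = 53.4611; S(3,+3) = 59.3147
Terminal payoffs V(N, j) = max(K - S_T, 0):
  V(3,-3) = 10.580720; V(3,-2) = 7.098952; V(3,-1) = 3.235960; V(3,+0) = 0.000000; V(3,+1) = 0.000000; V(3,+2) = 0.000000; V(3,+3) = 0.000000
Backward induction: V(k, j) = exp(-r*dt) * [p_u * V(k+1, j+1) + p_m * V(k+1, j) + p_d * V(k+1, j-1)]
  V(2,-2) = exp(-r*dt) * [p_u*3.235960 + p_m*7.098952 + p_d*10.580720] = 7.066035
  V(2,-1) = exp(-r*dt) * [p_u*0.000000 + p_m*3.235960 + p_d*7.098952] = 3.372749
  V(2,+0) = exp(-r*dt) * [p_u*0.000000 + p_m*0.000000 + p_d*3.235960] = 0.554807
  V(2,+1) = exp(-r*dt) * [p_u*0.000000 + p_m*0.000000 + p_d*0.000000] = 0.000000
  V(2,+2) = exp(-r*dt) * [p_u*0.000000 + p_m*0.000000 + p_d*0.000000] = 0.000000
  V(1,-1) = exp(-r*dt) * [p_u*0.554807 + p_m*3.372749 + p_d*7.066035] = 3.547897
  V(1,+0) = exp(-r*dt) * [p_u*0.000000 + p_m*0.554807 + p_d*3.372749] = 0.947843
  V(1,+1) = exp(-r*dt) * [p_u*0.000000 + p_m*0.000000 + p_d*0.554807] = 0.095122
  V(0,+0) = exp(-r*dt) * [p_u*0.095122 + p_m*0.947843 + p_d*3.547897] = 1.255067

Answer: Price = V(0,0) = 1.2551


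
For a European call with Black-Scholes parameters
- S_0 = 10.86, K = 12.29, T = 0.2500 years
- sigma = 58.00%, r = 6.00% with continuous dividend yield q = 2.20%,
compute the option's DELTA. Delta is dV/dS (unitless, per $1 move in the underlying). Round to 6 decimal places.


d1 = -0.2487917554; d2 = -0.5387917554
phi(d1) = 0.3867846495; exp(-qT) = 0.9945150973; exp(-rT) = 0.9851119396
N(d1) = 0.4017609344
Delta = exp(-qT) * N(d1) = 0.9945150973 * 0.4017609344 = 0.399557

Answer: Delta = 0.399557


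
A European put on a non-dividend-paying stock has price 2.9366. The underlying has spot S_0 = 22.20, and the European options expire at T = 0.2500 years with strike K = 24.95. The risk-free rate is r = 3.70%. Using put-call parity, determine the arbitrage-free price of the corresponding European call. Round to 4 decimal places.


Put-call parity: C - P = S_0 * exp(-qT) - K * exp(-rT).
S_0 * exp(-qT) = 22.2000 * 1.00000000 = 22.20000000
K * exp(-rT) = 24.9500 * 0.99079265 = 24.72027661
C = P + S*exp(-qT) - K*exp(-rT)
C = 2.9366 + 22.20000000 - 24.72027661 = 0.4163

Answer: Call price = 0.4163


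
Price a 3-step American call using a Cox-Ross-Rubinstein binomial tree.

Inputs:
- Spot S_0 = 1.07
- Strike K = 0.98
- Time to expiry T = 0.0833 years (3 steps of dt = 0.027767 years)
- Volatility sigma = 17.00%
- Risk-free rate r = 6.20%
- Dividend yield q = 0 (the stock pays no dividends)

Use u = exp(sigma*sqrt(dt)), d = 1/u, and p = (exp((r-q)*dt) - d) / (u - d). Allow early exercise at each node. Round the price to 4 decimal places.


Answer: Price = V(0,0) = 0.0950

Derivation:
dt = T/N = 0.027767
u = exp(sigma*sqrt(dt)) = 1.028733; d = 1/u = 0.972070
p = (exp((r-q)*dt) - d) / (u - d) = 0.523327
Discount per step: exp(-r*dt) = 0.998280
Stock lattice S(k, i) with i counting down-moves:
  k=0: S(0,0) = 1.0700
  k=1: S(1,0) = 1.1007; S(1,1) = 1.0401
  k=2: S(2,0) = 1.1324; S(2,1) = 1.0700; S(2,2) = 1.0111
  k=3: S(3,0) = 1.1649; S(3,1) = 1.1007; S(3,2) = 1.0401; S(3,3) = 0.9828
Terminal payoffs V(N, i) = max(S_T - K, 0):
  V(3,0) = 0.184907; V(3,1) = 0.120744; V(3,2) = 0.060115; V(3,3) = 0.002825
Backward induction: V(k, i) = exp(-r*dt) * [p * V(k+1, i) + (1-p) * V(k+1, i+1)]; then take max(V_cont, immediate exercise) for American.
  V(2,0) = exp(-r*dt) * [p*0.184907 + (1-p)*0.120744] = 0.154057; exercise = 0.152371; V(2,0) = max -> 0.154057
  V(2,1) = exp(-r*dt) * [p*0.120744 + (1-p)*0.060115] = 0.091686; exercise = 0.090000; V(2,1) = max -> 0.091686
  V(2,2) = exp(-r*dt) * [p*0.060115 + (1-p)*0.002825] = 0.032750; exercise = 0.031064; V(2,2) = max -> 0.032750
  V(1,0) = exp(-r*dt) * [p*0.154057 + (1-p)*0.091686] = 0.124112; exercise = 0.120744; V(1,0) = max -> 0.124112
  V(1,1) = exp(-r*dt) * [p*0.091686 + (1-p)*0.032750] = 0.063483; exercise = 0.060115; V(1,1) = max -> 0.063483
  V(0,0) = exp(-r*dt) * [p*0.124112 + (1-p)*0.063483] = 0.095048; exercise = 0.090000; V(0,0) = max -> 0.095048


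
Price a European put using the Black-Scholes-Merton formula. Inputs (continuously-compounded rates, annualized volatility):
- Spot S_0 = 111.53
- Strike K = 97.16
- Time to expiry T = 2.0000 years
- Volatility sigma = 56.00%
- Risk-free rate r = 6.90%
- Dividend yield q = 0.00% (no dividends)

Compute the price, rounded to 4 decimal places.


Answer: Price = 18.4590

Derivation:
d1 = (ln(S/K) + (r - q + 0.5*sigma^2) * T) / (sigma * sqrt(T)) = 0.74439973
d2 = d1 - sigma * sqrt(T) = -0.04755986
exp(-rT) = 0.87109869; exp(-qT) = 1.00000000
P = K * exp(-rT) * N(-d2) - S_0 * exp(-qT) * N(-d1)
N(-d1) = 0.22831734; N(-d2) = 0.51896649
P = 97.1600 * 0.87109869 * 0.51896649 - 111.5300 * 1.00000000 * 0.22831734 = 18.4590


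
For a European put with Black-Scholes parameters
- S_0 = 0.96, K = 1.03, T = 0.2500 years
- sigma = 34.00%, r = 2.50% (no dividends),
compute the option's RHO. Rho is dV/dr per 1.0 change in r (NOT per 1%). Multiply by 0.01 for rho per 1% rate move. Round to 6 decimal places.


d1 = -0.2922399810; d2 = -0.4622399810
phi(d1) = 0.3822652130; exp(-qT) = 1.0000000000; exp(-rT) = 0.9937694906
N(-d2) = 0.6780453825
Rho = -K*T*exp(-rT)*N(-d2) = -1.0300 * 0.2500 * 0.9937694906 * 0.6780453825 = -0.173509

Answer: Rho = -0.173509


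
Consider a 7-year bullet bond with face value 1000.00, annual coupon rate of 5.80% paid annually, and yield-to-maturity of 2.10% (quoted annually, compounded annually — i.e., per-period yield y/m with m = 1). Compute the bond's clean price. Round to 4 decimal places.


Coupon per period c = face * coupon_rate / m = 58.000000
Periods per year m = 1; per-period yield y/m = 0.021000
Number of cashflows N = 7
Cashflows (t years, CF_t, discount factor 1/(1+y/m)^(m*t), PV):
  t = 1.0000: CF_t = 58.000000, DF = 0.979432, PV = 56.807052
  t = 2.0000: CF_t = 58.000000, DF = 0.959287, PV = 55.638640
  t = 3.0000: CF_t = 58.000000, DF = 0.939556, PV = 54.494261
  t = 4.0000: CF_t = 58.000000, DF = 0.920231, PV = 53.373419
  t = 5.0000: CF_t = 58.000000, DF = 0.901304, PV = 52.275631
  t = 6.0000: CF_t = 58.000000, DF = 0.882766, PV = 51.200422
  t = 7.0000: CF_t = 1058.000000, DF = 0.864609, PV = 914.756435
Price P = sum_t PV_t = 1238.545860

Answer: Price = 1238.5459


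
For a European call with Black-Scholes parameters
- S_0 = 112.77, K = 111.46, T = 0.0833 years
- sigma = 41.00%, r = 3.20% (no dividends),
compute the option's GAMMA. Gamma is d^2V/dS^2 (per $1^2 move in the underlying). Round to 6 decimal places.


d1 = 0.1804357650; d2 = 0.0621026336
phi(d1) = 0.3925006578; exp(-qT) = 1.0000000000; exp(-rT) = 0.9973379496
Gamma = exp(-qT) * phi(d1) / (S * sigma * sqrt(T)) = 1.0000000000 * 0.3925006578 / (112.7700 * 0.4100 * 0.2886173938) = 0.029413

Answer: Gamma = 0.029413


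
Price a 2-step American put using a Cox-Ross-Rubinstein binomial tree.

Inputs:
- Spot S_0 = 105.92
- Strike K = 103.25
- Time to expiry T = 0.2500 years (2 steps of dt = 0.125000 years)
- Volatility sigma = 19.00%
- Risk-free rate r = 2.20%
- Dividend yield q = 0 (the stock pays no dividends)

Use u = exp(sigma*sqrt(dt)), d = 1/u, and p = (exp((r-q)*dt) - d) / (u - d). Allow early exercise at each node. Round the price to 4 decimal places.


dt = T/N = 0.125000
u = exp(sigma*sqrt(dt)) = 1.069483; d = 1/u = 0.935031
p = (exp((r-q)*dt) - d) / (u - d) = 0.503694
Discount per step: exp(-r*dt) = 0.997254
Stock lattice S(k, i) with i counting down-moves:
  k=0: S(0,0) = 105.9200
  k=1: S(1,0) = 113.2796; S(1,1) = 99.0385
  k=2: S(2,0) = 121.1506; S(2,1) = 105.9200; S(2,2) = 92.6041
Terminal payoffs V(N, i) = max(K - S_T, 0):
  V(2,0) = 0.000000; V(2,1) = 0.000000; V(2,2) = 10.645864
Backward induction: V(k, i) = exp(-r*dt) * [p * V(k+1, i) + (1-p) * V(k+1, i+1)]; then take max(V_cont, immediate exercise) for American.
  V(1,0) = exp(-r*dt) * [p*0.000000 + (1-p)*0.000000] = 0.000000; exercise = 0.000000; V(1,0) = max -> 0.000000
  V(1,1) = exp(-r*dt) * [p*0.000000 + (1-p)*10.645864] = 5.269095; exercise = 4.211472; V(1,1) = max -> 5.269095
  V(0,0) = exp(-r*dt) * [p*0.000000 + (1-p)*5.269095] = 2.607901; exercise = 0.000000; V(0,0) = max -> 2.607901

Answer: Price = V(0,0) = 2.6079


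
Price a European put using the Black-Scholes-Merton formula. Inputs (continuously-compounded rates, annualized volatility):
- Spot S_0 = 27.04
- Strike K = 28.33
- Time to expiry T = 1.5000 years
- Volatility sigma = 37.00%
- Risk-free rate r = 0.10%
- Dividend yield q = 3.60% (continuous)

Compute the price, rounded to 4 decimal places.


Answer: Price = 6.2788

Derivation:
d1 = (ln(S/K) + (r - q + 0.5*sigma^2) * T) / (sigma * sqrt(T)) = 0.00788016
d2 = d1 - sigma * sqrt(T) = -0.44527545
exp(-rT) = 0.99850112; exp(-qT) = 0.94743211
P = K * exp(-rT) * N(-d2) - S_0 * exp(-qT) * N(-d1)
N(-d1) = 0.49685630; N(-d2) = 0.67193964
P = 28.3300 * 0.99850112 * 0.67193964 - 27.0400 * 0.94743211 * 0.49685630 = 6.2788


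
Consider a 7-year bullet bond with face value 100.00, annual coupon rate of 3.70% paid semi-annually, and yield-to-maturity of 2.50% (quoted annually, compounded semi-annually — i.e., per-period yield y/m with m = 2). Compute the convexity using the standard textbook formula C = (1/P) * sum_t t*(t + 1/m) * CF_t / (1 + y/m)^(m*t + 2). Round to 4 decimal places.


Coupon per period c = face * coupon_rate / m = 1.850000
Periods per year m = 2; per-period yield y/m = 0.012500
Number of cashflows N = 14
Cashflows (t years, CF_t, discount factor 1/(1+y/m)^(m*t), PV):
  t = 0.5000: CF_t = 1.850000, DF = 0.987654, PV = 1.827160
  t = 1.0000: CF_t = 1.850000, DF = 0.975461, PV = 1.804603
  t = 1.5000: CF_t = 1.850000, DF = 0.963418, PV = 1.782324
  t = 2.0000: CF_t = 1.850000, DF = 0.951524, PV = 1.760320
  t = 2.5000: CF_t = 1.850000, DF = 0.939777, PV = 1.738588
  t = 3.0000: CF_t = 1.850000, DF = 0.928175, PV = 1.717124
  t = 3.5000: CF_t = 1.850000, DF = 0.916716, PV = 1.695924
  t = 4.0000: CF_t = 1.850000, DF = 0.905398, PV = 1.674987
  t = 4.5000: CF_t = 1.850000, DF = 0.894221, PV = 1.654308
  t = 5.0000: CF_t = 1.850000, DF = 0.883181, PV = 1.633885
  t = 5.5000: CF_t = 1.850000, DF = 0.872277, PV = 1.613713
  t = 6.0000: CF_t = 1.850000, DF = 0.861509, PV = 1.593791
  t = 6.5000: CF_t = 1.850000, DF = 0.850873, PV = 1.574114
  t = 7.0000: CF_t = 101.850000, DF = 0.840368, PV = 85.591490
Price P = sum_t PV_t = 107.662332
Convexity numerator sum_t t*(t + 1/m) * CF_t / (1+y/m)^(m*t + 2):
  t = 0.5000: term = 0.891162
  t = 1.0000: term = 2.640480
  t = 1.5000: term = 5.215763
  t = 2.0000: term = 8.585618
  t = 2.5000: term = 12.719433
  t = 3.0000: term = 17.587365
  t = 3.5000: term = 23.160316
  t = 4.0000: term = 29.409925
  t = 4.5000: term = 36.308549
  t = 5.0000: term = 43.829250
  t = 5.5000: term = 51.945778
  t = 6.0000: term = 60.632558
  t = 6.5000: term = 69.864676
  t = 7.0000: term = 4383.286184
Convexity = (1/P) * sum = 4746.077055 / 107.662332 = 44.082986

Answer: Convexity = 44.0830


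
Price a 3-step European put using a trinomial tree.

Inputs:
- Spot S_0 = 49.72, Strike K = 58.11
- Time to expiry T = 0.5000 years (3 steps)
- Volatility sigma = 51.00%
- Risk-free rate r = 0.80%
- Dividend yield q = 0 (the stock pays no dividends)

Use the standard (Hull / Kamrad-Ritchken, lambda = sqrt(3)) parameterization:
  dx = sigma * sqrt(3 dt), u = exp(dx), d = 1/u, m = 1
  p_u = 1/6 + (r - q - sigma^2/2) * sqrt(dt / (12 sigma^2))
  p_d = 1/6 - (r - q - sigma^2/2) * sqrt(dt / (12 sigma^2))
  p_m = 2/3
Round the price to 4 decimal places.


Answer: Price = V(0,0) = 12.6845

Derivation:
dt = T/N = 0.166667; dx = sigma*sqrt(3*dt) = 0.360624
u = exp(dx) = 1.434225; d = 1/u = 0.697241
p_u = 0.138463, p_m = 0.666667, p_d = 0.194870
Discount per step: exp(-r*dt) = 0.998668
Stock lattice S(k, j) with j the centered position index:
  k=0: S(0,+0) = 49.7200
  k=1: S(1,-1) = 34.6668; S(1,+0) = 49.7200; S(1,+1) = 71.3097
  k=2: S(2,-2) = 24.1711; S(2,-1) = 34.6668; S(2,+0) = 49.7200; S(2,+1) = 71.3097; S(2,+2) = 102.2741
  k=3: S(3,-3) = 16.8531; S(3,-2) = 24.1711; S(3,-1) = 34.6668; S(3,+0) = 49.7200; S(3,+1) = 71.3097; S(3,+2) = 102.2741; S(3,+3) = 146.6840
Terminal payoffs V(N, j) = max(K - S_T, 0):
  V(3,-3) = 41.256912; V(3,-2) = 33.938884; V(3,-1) = 23.443188; V(3,+0) = 8.390000; V(3,+1) = 0.000000; V(3,+2) = 0.000000; V(3,+3) = 0.000000
Backward induction: V(k, j) = exp(-r*dt) * [p_u * V(k+1, j+1) + p_m * V(k+1, j) + p_d * V(k+1, j-1)]
  V(2,-2) = exp(-r*dt) * [p_u*23.443188 + p_m*33.938884 + p_d*41.256912] = 33.866495
  V(2,-1) = exp(-r*dt) * [p_u*8.390000 + p_m*23.443188 + p_d*33.938884] = 23.372986
  V(2,+0) = exp(-r*dt) * [p_u*0.000000 + p_m*8.390000 + p_d*23.443188] = 10.148169
  V(2,+1) = exp(-r*dt) * [p_u*0.000000 + p_m*0.000000 + p_d*8.390000] = 1.632781
  V(2,+2) = exp(-r*dt) * [p_u*0.000000 + p_m*0.000000 + p_d*0.000000] = 0.000000
  V(1,-1) = exp(-r*dt) * [p_u*10.148169 + p_m*23.372986 + p_d*33.866495] = 23.555278
  V(1,+0) = exp(-r*dt) * [p_u*1.632781 + p_m*10.148169 + p_d*23.372986] = 11.530837
  V(1,+1) = exp(-r*dt) * [p_u*0.000000 + p_m*1.632781 + p_d*10.148169] = 3.062010
  V(0,+0) = exp(-r*dt) * [p_u*3.062010 + p_m*11.530837 + p_d*23.555278] = 12.684495


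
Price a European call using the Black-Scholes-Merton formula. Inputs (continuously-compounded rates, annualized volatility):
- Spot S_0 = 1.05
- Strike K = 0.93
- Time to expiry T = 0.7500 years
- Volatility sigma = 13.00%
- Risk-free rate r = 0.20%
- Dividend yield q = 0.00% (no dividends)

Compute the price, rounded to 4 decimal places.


Answer: Price = 0.1291

Derivation:
d1 = (ln(S/K) + (r - q + 0.5*sigma^2) * T) / (sigma * sqrt(T)) = 1.14758010
d2 = d1 - sigma * sqrt(T) = 1.03499679
exp(-rT) = 0.99850112; exp(-qT) = 1.00000000
C = S_0 * exp(-qT) * N(d1) - K * exp(-rT) * N(d2)
N(d1) = 0.87442902; N(d2) = 0.84966480
C = 1.0500 * 1.00000000 * 0.87442902 - 0.9300 * 0.99850112 * 0.84966480 = 0.1291


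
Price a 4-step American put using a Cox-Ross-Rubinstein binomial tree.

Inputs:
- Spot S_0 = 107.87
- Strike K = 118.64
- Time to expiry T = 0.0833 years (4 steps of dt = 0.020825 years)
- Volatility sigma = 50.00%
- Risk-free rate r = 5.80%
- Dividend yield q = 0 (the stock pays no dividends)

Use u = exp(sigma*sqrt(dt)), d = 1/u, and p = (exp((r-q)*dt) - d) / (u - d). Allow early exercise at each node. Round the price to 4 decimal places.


Answer: Price = V(0,0) = 13.1947

Derivation:
dt = T/N = 0.020825
u = exp(sigma*sqrt(dt)) = 1.074821; d = 1/u = 0.930387
p = (exp((r-q)*dt) - d) / (u - d) = 0.490337
Discount per step: exp(-r*dt) = 0.998793
Stock lattice S(k, i) with i counting down-moves:
  k=0: S(0,0) = 107.8700
  k=1: S(1,0) = 115.9410; S(1,1) = 100.3609
  k=2: S(2,0) = 124.6158; S(2,1) = 107.8700; S(2,2) = 93.3745
  k=3: S(3,0) = 133.9397; S(3,1) = 115.9410; S(3,2) = 100.3609; S(3,3) = 86.8744
  k=4: S(4,0) = 143.9613; S(4,1) = 124.6158; S(4,2) = 107.8700; S(4,3) = 93.3745; S(4,4) = 80.8269
Terminal payoffs V(N, i) = max(K - S_T, 0):
  V(4,0) = 0.000000; V(4,1) = 0.000000; V(4,2) = 10.770000; V(4,3) = 25.265517; V(4,4) = 37.813134
Backward induction: V(k, i) = exp(-r*dt) * [p * V(k+1, i) + (1-p) * V(k+1, i+1)]; then take max(V_cont, immediate exercise) for American.
  V(3,0) = exp(-r*dt) * [p*0.000000 + (1-p)*0.000000] = 0.000000; exercise = 0.000000; V(3,0) = max -> 0.000000
  V(3,1) = exp(-r*dt) * [p*0.000000 + (1-p)*10.770000] = 5.482445; exercise = 2.699034; V(3,1) = max -> 5.482445
  V(3,2) = exp(-r*dt) * [p*10.770000 + (1-p)*25.265517] = 18.135911; exercise = 18.279124; V(3,2) = max -> 18.279124
  V(3,3) = exp(-r*dt) * [p*25.265517 + (1-p)*37.813134] = 31.622356; exercise = 31.765569; V(3,3) = max -> 31.765569
  V(2,0) = exp(-r*dt) * [p*0.000000 + (1-p)*5.482445] = 2.790827; exercise = 0.000000; V(2,0) = max -> 2.790827
  V(2,1) = exp(-r*dt) * [p*5.482445 + (1-p)*18.279124] = 11.989949; exercise = 10.770000; V(2,1) = max -> 11.989949
  V(2,2) = exp(-r*dt) * [p*18.279124 + (1-p)*31.765569] = 25.122305; exercise = 25.265517; V(2,2) = max -> 25.265517
  V(1,0) = exp(-r*dt) * [p*2.790827 + (1-p)*11.989949] = 7.470251; exercise = 2.699034; V(1,0) = max -> 7.470251
  V(1,1) = exp(-r*dt) * [p*11.989949 + (1-p)*25.265517] = 18.733375; exercise = 18.279124; V(1,1) = max -> 18.733375
  V(0,0) = exp(-r*dt) * [p*7.470251 + (1-p)*18.733375] = 13.194703; exercise = 10.770000; V(0,0) = max -> 13.194703
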